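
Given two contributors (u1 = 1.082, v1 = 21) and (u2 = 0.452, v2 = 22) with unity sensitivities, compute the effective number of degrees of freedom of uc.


uc = sqrt(u1^2 + u2^2) = sqrt(1.082^2 + 0.452^2) = 1.1726159
v_eff = uc^4 / (u1^4/v1 + u2^4/v2)
= 1.1726159^4 / (1.082^4/21 + 0.452^4/22)
= 1.8907021 / 0.067163692
v_eff = 28.1507

28.1507


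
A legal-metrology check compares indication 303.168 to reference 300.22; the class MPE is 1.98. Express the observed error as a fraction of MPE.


e = indication - reference = 303.168 - 300.22 = 2.9480
|e| = 2.9480
ratio = |e| / MPE = 2.9480 / 1.98
ratio = 1.4889

1.4889


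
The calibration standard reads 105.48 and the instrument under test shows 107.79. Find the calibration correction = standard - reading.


Correction = standard - reading
= 105.48 - 107.79
= -2.3100

-2.3100


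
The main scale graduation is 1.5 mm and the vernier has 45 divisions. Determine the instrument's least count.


LC = MSD / n_div
= 1.5 / 45
= 0.0333

0.0333


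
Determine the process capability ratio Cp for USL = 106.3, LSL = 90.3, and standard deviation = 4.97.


Cp = (USL - LSL) / (6 * sigma)
= (106.3 - 90.3) / (6 * 4.97)
= 16.0000 / 29.8200
= 0.5366

0.5366


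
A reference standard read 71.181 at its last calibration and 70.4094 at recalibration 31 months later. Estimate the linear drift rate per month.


rate = (v2 - v1) / months
= (70.4094 - 71.181) / 31
= -0.7716 / 31
= -0.0249

-0.0249


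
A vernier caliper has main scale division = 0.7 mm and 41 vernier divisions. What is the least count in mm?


LC = MSD / n_div
= 0.7 / 41
= 0.0171

0.0171


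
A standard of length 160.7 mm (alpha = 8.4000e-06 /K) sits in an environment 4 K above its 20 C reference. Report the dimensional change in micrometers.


dL = L * alpha * dT
= 160.7 * 8.4000e-06 * 4
= 0.0053995 mm
dL_um = 0.0053995 * 1000 = 5.3995 um

5.3995


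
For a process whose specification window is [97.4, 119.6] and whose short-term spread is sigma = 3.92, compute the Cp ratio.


Cp = (USL - LSL) / (6 * sigma)
= (119.6 - 97.4) / (6 * 3.92)
= 22.2000 / 23.5200
= 0.9439

0.9439


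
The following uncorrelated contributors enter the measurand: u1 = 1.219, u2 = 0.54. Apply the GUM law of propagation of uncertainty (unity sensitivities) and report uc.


uc = sqrt(1.219^2 + 0.54^2)
uc = sqrt(1.777561)
uc = 1.3333

1.3333


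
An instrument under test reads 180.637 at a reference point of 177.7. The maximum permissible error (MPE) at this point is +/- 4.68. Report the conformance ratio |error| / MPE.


e = indication - reference = 180.637 - 177.7 = 2.9370
|e| = 2.9370
ratio = |e| / MPE = 2.9370 / 4.68
ratio = 0.6276

0.6276


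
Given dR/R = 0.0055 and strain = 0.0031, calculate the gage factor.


GF = (dR/R) / epsilon
= 0.0055 / 0.0031
= 1.7742

1.7742


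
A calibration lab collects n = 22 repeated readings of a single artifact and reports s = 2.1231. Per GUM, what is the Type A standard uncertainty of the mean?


u_A = s / sqrt(n)
u_A = 2.1231 / sqrt(22)
u_A = 2.1231 / 4.6904158
u_A = 0.4526

0.4526


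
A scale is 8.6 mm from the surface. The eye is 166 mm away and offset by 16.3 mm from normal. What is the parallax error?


error = h * offset / d
= 8.6 * 16.3 / 166
= 0.8445

0.8445


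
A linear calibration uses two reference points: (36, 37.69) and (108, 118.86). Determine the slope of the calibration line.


slope = (y2 - y1) / (x2 - x1)
= (118.86 - 37.69) / (108 - 36)
= 81.1700 / 72
= 1.1274

1.1274


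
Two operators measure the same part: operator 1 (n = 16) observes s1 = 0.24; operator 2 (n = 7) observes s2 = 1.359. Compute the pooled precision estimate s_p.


s_p = sqrt(((n1-1)*s1^2 + (n2-1)*s2^2) / (n1+n2-2))
numerator = (16-1)*0.24^2 + (7-1)*1.359^2 = 0.864 + 11.081286 = 11.945286
denominator = 16 + 7 - 2 = 21
s_p^2 = 11.945286 / 21 = 0.56882314
s_p = sqrt(0.56882314) = 0.7542

0.7542


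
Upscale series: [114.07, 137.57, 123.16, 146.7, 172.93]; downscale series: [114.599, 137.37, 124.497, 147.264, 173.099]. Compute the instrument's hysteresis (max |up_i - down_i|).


|114.07 - 114.599| = 0.5290
|137.57 - 137.37| = 0.2000
|123.16 - 124.497| = 1.3370
|146.7 - 147.264| = 0.5640
|172.93 - 173.099| = 0.1690
hysteresis = max(diffs) = 1.3370

1.3370


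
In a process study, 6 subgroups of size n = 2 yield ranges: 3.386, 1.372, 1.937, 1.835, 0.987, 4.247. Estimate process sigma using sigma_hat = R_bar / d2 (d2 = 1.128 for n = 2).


R_bar = (3.386 + 1.372 + 1.937 + 1.835 + 0.987 + 4.247) / 6
R_bar = 13.764 / 6 = 2.294
sigma_hat = R_bar / d2 = 2.294 / 1.128 = 2.0337

2.0337


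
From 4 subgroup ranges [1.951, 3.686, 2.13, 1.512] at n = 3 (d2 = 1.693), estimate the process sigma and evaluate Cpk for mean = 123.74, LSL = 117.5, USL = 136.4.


R_bar = (1.951 + 3.686 + 2.13 + 1.512) / 4 = 2.31975
sigma = R_bar / d2 = 2.31975 / 1.693 = 1.3702008
Cp = (USL - LSL)/(6*sigma) = (136.4 - 117.5)/(6*1.3702008) = 2.2989
Cpu = (136.4 - 123.74)/(3*1.3702008) = 3.0798
Cpl = (123.74 - 117.5)/(3*1.3702008) = 1.5180
Cpk = min(Cpu, Cpl) = 1.5180

1.5180


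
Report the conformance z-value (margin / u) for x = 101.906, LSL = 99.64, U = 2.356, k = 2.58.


u = U / k = 2.356 / 2.58 = 0.91317829
margin = |LSL - x| = |99.64 - 101.906| = 2.266
z = margin / u = 2.266 / 0.91317829
z = 2.4814

2.4814


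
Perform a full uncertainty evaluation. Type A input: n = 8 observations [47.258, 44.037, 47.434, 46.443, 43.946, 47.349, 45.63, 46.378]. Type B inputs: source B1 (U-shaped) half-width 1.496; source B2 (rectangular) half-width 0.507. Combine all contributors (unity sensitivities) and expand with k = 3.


mean = (47.258 + 44.037 + 47.434 + 46.443 + 43.946 + 47.349 + 45.63 + 46.378) / 8 = 46.059375
s = sqrt(sum((x - mean)^2)/(n-1)) = 1.4131442
u_A = s / sqrt(n) = 1.4131442 / sqrt(8) = 0.49962192
u_B1 = 1.496 / sqrt(2) = 1.0578317
u_B2 = 0.507 / sqrt(3) = 0.29271659
uc = sqrt(0.49962192^2 + 1.0578317^2 + 0.29271659^2) = 1.205949
U = k * uc = 3 * 1.205949
U = 3.6178

3.6178


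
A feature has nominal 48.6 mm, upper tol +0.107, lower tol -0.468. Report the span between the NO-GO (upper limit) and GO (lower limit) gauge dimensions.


GO = nominal - lower_tol (smallest hole = maximum material condition)
GO = 48.6 - 0.468 = 48.132
NO-GO = nominal + upper_tol (largest hole = least material condition)
NO-GO = 48.6 + 0.107 = 48.707
spread = NO-GO - GO = 48.707 - 48.132 = 0.5750

0.5750


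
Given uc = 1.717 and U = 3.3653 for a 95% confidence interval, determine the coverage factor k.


k = U / uc
k = 3.3653 / 1.717
k = 1.96

1.96


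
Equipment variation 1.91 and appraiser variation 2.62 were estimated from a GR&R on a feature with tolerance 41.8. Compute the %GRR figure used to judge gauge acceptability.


GRR = sqrt(EV^2 + AV^2) = sqrt(1.91^2 + 2.62^2) = 3.2422986
%GRR = GRR / tol * 100 = 3.2422986 / 41.8 * 100
%GRR = 7.7567

7.7567


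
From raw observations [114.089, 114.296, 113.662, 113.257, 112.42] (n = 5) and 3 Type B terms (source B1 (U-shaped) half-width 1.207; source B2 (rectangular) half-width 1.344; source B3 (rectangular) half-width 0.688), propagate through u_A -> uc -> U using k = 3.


mean = (114.089 + 114.296 + 113.662 + 113.257 + 112.42) / 5 = 113.5448
s = sqrt(sum((x - mean)^2)/(n-1)) = 0.74535139
u_A = s / sqrt(n) = 0.74535139 / sqrt(5) = 0.33333128
u_B1 = 1.207 / sqrt(2) = 0.85347788
u_B2 = 1.344 / sqrt(3) = 0.77595876
u_B3 = 0.688 / sqrt(3) = 0.39721699
uc = sqrt(0.33333128^2 + 0.85347788^2 + 0.77595876^2 + 0.39721699^2) = 1.2646848
U = k * uc = 3 * 1.2646848
U = 3.7941

3.7941


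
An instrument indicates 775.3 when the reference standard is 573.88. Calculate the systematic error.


Systematic error = measured - true
= 775.3 - 573.88
= 201.4200

201.4200


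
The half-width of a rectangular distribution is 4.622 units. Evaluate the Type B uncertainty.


u_B = half_width / sqrt(3)
u_B = 4.622 / 1.7320508
u_B = 2.6685

2.6685


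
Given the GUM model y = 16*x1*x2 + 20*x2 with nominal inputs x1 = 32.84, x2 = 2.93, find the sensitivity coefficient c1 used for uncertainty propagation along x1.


y = 16*x1*x2 + 20*x2
dy/dx1 = 16*x2
Evaluate at x2 = 2.93: c1 = 16 * 2.93
c1 = 46.8800

46.8800


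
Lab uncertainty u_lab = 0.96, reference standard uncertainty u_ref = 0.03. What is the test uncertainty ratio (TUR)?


TUR = u_lab / u_ref
= 0.96 / 0.03
= 32.0000

32.0000


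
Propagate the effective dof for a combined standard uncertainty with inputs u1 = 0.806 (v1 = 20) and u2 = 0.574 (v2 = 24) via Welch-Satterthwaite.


uc = sqrt(u1^2 + u2^2) = sqrt(0.806^2 + 0.574^2) = 0.98950088
v_eff = uc^4 / (u1^4/v1 + u2^4/v2)
= 0.98950088^4 / (0.806^4/20 + 0.574^4/24)
= 0.95866029 / 0.025624448
v_eff = 37.4119

37.4119


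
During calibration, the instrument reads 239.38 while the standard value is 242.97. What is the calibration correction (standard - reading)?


Correction = standard - reading
= 242.97 - 239.38
= 3.5900

3.5900


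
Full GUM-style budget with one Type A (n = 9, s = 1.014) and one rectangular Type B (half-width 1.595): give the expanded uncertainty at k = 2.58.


u_A = s / sqrt(n) = 1.014 / sqrt(9) = 0.338
u_B = half_width / sqrt(3) = 1.595 / sqrt(3) = 0.92087368
uc = sqrt(u_A^2 + u_B^2) = sqrt(0.338^2 + 0.92087368^2) = 0.98094461
U = k * uc = 2.58 * 0.98094461
U = 2.5308

2.5308


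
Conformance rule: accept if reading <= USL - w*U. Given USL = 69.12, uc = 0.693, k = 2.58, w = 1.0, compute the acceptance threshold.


U = k * uc = 2.58 * 0.693 = 1.78794
guard band g = w * U = 1.0 * 1.78794 = 1.78794
AL = USL - g = 69.12 - 1.78794
AL = 67.3321

67.3321


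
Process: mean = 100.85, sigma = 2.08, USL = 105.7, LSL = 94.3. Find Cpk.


Cpu = (USL - mean) / (3*sigma) = (105.7 - 100.85) / (3*2.08) = 0.7772
Cpl = (mean - LSL) / (3*sigma) = (100.85 - 94.3) / (3*2.08) = 1.0497
Cpk = min(Cpu, Cpl) = 0.7772

0.7772


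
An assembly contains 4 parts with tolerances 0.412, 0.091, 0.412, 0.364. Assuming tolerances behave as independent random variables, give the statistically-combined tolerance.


RSS = sqrt(0.412^2 + 0.091^2 + 0.412^2 + 0.364^2)
= sqrt(0.480265)
= 0.6930

0.6930


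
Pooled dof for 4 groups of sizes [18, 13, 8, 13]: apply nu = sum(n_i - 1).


nu = sum_i (n_i - 1)
nu = ((18 - 1) + (13 - 1) + (8 - 1) + (13 - 1))
nu = 17 + 12 + 7 + 12
nu = 48

48


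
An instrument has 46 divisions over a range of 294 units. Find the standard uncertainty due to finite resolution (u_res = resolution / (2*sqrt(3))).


resolution = range / divisions
resolution = 294 / 46 = 6.3913043
u_res = resolution / (2*sqrt(3))
u_res = 6.3913043 / 3.4641016
u_res = 1.8450

1.8450


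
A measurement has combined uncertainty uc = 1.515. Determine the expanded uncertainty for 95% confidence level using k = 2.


U = k * uc
U = 2 * 1.515
U = 3.0300

3.0300


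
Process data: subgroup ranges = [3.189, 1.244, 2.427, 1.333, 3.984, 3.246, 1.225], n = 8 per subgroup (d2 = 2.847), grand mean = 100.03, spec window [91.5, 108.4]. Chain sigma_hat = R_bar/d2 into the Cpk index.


R_bar = (3.189 + 1.244 + 2.427 + 1.333 + 3.984 + 3.246 + 1.225) / 7 = 2.3782857
sigma = R_bar / d2 = 2.3782857 / 2.847 = 0.83536554
Cp = (USL - LSL)/(6*sigma) = (108.4 - 91.5)/(6*0.83536554) = 3.3718
Cpu = (108.4 - 100.03)/(3*0.83536554) = 3.3399
Cpl = (100.03 - 91.5)/(3*0.83536554) = 3.4037
Cpk = min(Cpu, Cpl) = 3.3399

3.3399


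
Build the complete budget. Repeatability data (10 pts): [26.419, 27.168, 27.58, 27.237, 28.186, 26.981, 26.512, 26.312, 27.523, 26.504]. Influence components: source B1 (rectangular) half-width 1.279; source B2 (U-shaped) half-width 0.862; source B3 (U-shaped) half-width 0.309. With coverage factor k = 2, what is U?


mean = (26.419 + 27.168 + 27.58 + 27.237 + 28.186 + 26.981 + 26.512 + 26.312 + 27.523 + 26.504) / 10 = 27.0422
s = sqrt(sum((x - mean)^2)/(n-1)) = 0.61269311
u_A = s / sqrt(n) = 0.61269311 / sqrt(10) = 0.19375057
u_B1 = 1.279 / sqrt(3) = 0.73843099
u_B2 = 0.862 / sqrt(2) = 0.60952605
u_B3 = 0.309 / sqrt(2) = 0.218496
uc = sqrt(0.19375057^2 + 0.73843099^2 + 0.60952605^2 + 0.218496^2) = 1.0010405
U = k * uc = 2 * 1.0010405
U = 2.0021

2.0021


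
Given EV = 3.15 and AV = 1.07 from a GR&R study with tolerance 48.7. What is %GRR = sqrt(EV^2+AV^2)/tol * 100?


GRR = sqrt(EV^2 + AV^2) = sqrt(3.15^2 + 1.07^2) = 3.3267702
%GRR = GRR / tol * 100 = 3.3267702 / 48.7 * 100
%GRR = 6.8312

6.8312


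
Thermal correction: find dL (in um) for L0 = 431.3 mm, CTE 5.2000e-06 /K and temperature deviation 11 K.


dL = L * alpha * dT
= 431.3 * 5.2000e-06 * 11
= 0.0246704 mm
dL_um = 0.0246704 * 1000 = 24.6704 um

24.6704


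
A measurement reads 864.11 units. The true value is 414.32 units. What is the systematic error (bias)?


Systematic error = measured - true
= 864.11 - 414.32
= 449.7900

449.7900


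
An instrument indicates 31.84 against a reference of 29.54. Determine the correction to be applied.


Correction = standard - reading
= 29.54 - 31.84
= -2.3000

-2.3000


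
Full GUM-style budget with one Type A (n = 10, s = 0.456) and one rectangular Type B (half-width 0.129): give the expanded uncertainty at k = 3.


u_A = s / sqrt(n) = 0.456 / sqrt(10) = 0.14419986
u_B = half_width / sqrt(3) = 0.129 / sqrt(3) = 0.074478185
uc = sqrt(u_A^2 + u_B^2) = sqrt(0.14419986^2 + 0.074478185^2) = 0.16229787
U = k * uc = 3 * 0.16229787
U = 0.4869

0.4869


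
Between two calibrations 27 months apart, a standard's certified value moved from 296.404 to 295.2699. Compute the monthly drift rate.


rate = (v2 - v1) / months
= (295.2699 - 296.404) / 27
= -1.1341 / 27
= -0.0420

-0.0420


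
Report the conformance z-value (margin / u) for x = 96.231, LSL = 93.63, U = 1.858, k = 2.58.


u = U / k = 1.858 / 2.58 = 0.72015504
margin = |LSL - x| = |93.63 - 96.231| = 2.601
z = margin / u = 2.601 / 0.72015504
z = 3.6117

3.6117


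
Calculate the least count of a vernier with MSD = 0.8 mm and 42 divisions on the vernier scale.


LC = MSD / n_div
= 0.8 / 42
= 0.0190

0.0190


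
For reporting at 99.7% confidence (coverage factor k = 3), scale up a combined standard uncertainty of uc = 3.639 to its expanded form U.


U = k * uc
U = 3 * 3.639
U = 10.9170

10.9170


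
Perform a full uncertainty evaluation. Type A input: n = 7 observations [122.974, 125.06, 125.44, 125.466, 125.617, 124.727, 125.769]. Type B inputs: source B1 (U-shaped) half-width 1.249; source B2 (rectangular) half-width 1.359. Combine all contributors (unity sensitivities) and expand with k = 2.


mean = (122.974 + 125.06 + 125.44 + 125.466 + 125.617 + 124.727 + 125.769) / 7 = 125.0075714
s = sqrt(sum((x - mean)^2)/(n-1)) = 0.96308616
u_A = s / sqrt(n) = 0.96308616 / sqrt(7) = 0.36401235
u_B1 = 1.249 / sqrt(2) = 0.88317637
u_B2 = 1.359 / sqrt(3) = 0.78461902
uc = sqrt(0.36401235^2 + 0.88317637^2 + 0.78461902^2) = 1.2361766
U = k * uc = 2 * 1.2361766
U = 2.4724

2.4724


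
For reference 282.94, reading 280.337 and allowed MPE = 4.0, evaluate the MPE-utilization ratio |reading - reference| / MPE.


e = indication - reference = 280.337 - 282.94 = -2.6030
|e| = 2.6030
ratio = |e| / MPE = 2.6030 / 4.0
ratio = 0.6508

0.6508


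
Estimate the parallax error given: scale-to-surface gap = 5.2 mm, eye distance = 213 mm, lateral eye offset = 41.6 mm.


error = h * offset / d
= 5.2 * 41.6 / 213
= 1.0156

1.0156


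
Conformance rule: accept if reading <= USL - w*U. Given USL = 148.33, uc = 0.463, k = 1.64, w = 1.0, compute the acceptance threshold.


U = k * uc = 1.64 * 0.463 = 0.75932
guard band g = w * U = 1.0 * 0.75932 = 0.75932
AL = USL - g = 148.33 - 0.75932
AL = 147.5707

147.5707


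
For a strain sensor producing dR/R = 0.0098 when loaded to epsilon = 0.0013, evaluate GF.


GF = (dR/R) / epsilon
= 0.0098 / 0.0013
= 7.5385

7.5385


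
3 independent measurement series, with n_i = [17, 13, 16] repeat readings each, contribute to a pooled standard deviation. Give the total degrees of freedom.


nu = sum_i (n_i - 1)
nu = ((17 - 1) + (13 - 1) + (16 - 1))
nu = 16 + 12 + 15
nu = 43

43


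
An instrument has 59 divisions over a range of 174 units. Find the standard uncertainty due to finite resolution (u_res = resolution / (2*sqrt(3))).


resolution = range / divisions
resolution = 174 / 59 = 2.9491525
u_res = resolution / (2*sqrt(3))
u_res = 2.9491525 / 3.4641016
u_res = 0.8513

0.8513


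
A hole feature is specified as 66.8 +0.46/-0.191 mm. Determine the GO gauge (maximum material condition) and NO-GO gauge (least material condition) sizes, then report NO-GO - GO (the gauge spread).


GO = nominal - lower_tol (smallest hole = maximum material condition)
GO = 66.8 - 0.191 = 66.609
NO-GO = nominal + upper_tol (largest hole = least material condition)
NO-GO = 66.8 + 0.46 = 67.26
spread = NO-GO - GO = 67.26 - 66.609 = 0.6510

0.6510


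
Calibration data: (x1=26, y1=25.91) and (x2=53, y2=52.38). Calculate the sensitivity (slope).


slope = (y2 - y1) / (x2 - x1)
= (52.38 - 25.91) / (53 - 26)
= 26.4700 / 27
= 0.9804

0.9804


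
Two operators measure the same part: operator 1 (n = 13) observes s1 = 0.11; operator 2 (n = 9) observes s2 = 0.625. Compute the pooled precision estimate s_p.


s_p = sqrt(((n1-1)*s1^2 + (n2-1)*s2^2) / (n1+n2-2))
numerator = (13-1)*0.11^2 + (9-1)*0.625^2 = 0.1452 + 3.125 = 3.2702
denominator = 13 + 9 - 2 = 20
s_p^2 = 3.2702 / 20 = 0.16351
s_p = sqrt(0.16351) = 0.4044

0.4044


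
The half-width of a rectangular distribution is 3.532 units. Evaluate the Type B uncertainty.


u_B = half_width / sqrt(3)
u_B = 3.532 / 1.7320508
u_B = 2.0392

2.0392


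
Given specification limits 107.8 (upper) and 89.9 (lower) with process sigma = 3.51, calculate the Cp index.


Cp = (USL - LSL) / (6 * sigma)
= (107.8 - 89.9) / (6 * 3.51)
= 17.9000 / 21.0600
= 0.8500

0.8500


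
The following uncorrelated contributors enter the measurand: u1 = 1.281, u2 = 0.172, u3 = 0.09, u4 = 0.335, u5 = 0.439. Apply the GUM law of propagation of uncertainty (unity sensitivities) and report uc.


uc = sqrt(1.281^2 + 0.172^2 + 0.09^2 + 0.335^2 + 0.439^2)
uc = sqrt(1.983591)
uc = 1.4084

1.4084


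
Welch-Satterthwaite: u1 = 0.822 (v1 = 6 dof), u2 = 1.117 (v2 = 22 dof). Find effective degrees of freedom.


uc = sqrt(u1^2 + u2^2) = sqrt(0.822^2 + 1.117^2) = 1.3868572
v_eff = uc^4 / (u1^4/v1 + u2^4/v2)
= 1.3868572^4 / (0.822^4/6 + 1.117^4/22)
= 3.6993633 / 0.14685183
v_eff = 25.1911

25.1911


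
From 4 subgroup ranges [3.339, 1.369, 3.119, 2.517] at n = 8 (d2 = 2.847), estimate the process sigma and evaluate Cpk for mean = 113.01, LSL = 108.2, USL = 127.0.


R_bar = (3.339 + 1.369 + 3.119 + 2.517) / 4 = 2.586
sigma = R_bar / d2 = 2.586 / 2.847 = 0.90832455
Cp = (USL - LSL)/(6*sigma) = (127.0 - 108.2)/(6*0.90832455) = 3.4496
Cpu = (127.0 - 113.01)/(3*0.90832455) = 5.1340
Cpl = (113.01 - 108.2)/(3*0.90832455) = 1.7652
Cpk = min(Cpu, Cpl) = 1.7652

1.7652


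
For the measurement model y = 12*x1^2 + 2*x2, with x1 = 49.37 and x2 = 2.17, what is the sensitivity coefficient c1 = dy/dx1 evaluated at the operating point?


y = 12*x1^2 + 2*x2
dy/dx1 = 2*12*x1
Evaluate at x1 = 49.37: c1 = 24 * 49.37
c1 = 1184.8800

1184.8800


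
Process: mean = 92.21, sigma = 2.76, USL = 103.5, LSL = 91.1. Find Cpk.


Cpu = (USL - mean) / (3*sigma) = (103.5 - 92.21) / (3*2.76) = 1.3635
Cpl = (mean - LSL) / (3*sigma) = (92.21 - 91.1) / (3*2.76) = 0.1341
Cpk = min(Cpu, Cpl) = 0.1341

0.1341


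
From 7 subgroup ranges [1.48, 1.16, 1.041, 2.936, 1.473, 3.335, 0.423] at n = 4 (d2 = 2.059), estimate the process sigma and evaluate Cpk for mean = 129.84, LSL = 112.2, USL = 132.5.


R_bar = (1.48 + 1.16 + 1.041 + 2.936 + 1.473 + 3.335 + 0.423) / 7 = 1.6925714
sigma = R_bar / d2 = 1.6925714 / 2.059 = 0.82203565
Cp = (USL - LSL)/(6*sigma) = (132.5 - 112.2)/(6*0.82203565) = 4.1158
Cpu = (132.5 - 129.84)/(3*0.82203565) = 1.0786
Cpl = (129.84 - 112.2)/(3*0.82203565) = 7.1530
Cpk = min(Cpu, Cpl) = 1.0786

1.0786


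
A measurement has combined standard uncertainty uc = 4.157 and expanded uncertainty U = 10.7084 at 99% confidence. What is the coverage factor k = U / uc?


k = U / uc
k = 10.7084 / 4.157
k = 2.576

2.576


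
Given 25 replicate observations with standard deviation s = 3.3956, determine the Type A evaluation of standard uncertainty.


u_A = s / sqrt(n)
u_A = 3.3956 / sqrt(25)
u_A = 3.3956 / 5
u_A = 0.6791

0.6791


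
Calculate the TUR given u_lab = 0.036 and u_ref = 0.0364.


TUR = u_lab / u_ref
= 0.036 / 0.0364
= 0.9890

0.9890


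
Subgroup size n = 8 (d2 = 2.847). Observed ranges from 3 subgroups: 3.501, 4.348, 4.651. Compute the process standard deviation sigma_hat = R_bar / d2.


R_bar = (3.501 + 4.348 + 4.651) / 3
R_bar = 12.5 / 3 = 4.1666667
sigma_hat = R_bar / d2 = 4.1666667 / 2.847 = 1.4635

1.4635


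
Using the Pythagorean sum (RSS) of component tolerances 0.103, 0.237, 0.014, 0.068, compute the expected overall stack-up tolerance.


RSS = sqrt(0.103^2 + 0.237^2 + 0.014^2 + 0.068^2)
= sqrt(0.071598)
= 0.2676

0.2676


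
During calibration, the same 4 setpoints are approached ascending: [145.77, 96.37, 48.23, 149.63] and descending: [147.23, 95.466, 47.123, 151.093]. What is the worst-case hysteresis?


|145.77 - 147.23| = 1.4600
|96.37 - 95.466| = 0.9040
|48.23 - 47.123| = 1.1070
|149.63 - 151.093| = 1.4630
hysteresis = max(diffs) = 1.4630

1.4630


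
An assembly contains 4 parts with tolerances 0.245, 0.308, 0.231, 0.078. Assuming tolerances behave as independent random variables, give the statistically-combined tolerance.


RSS = sqrt(0.245^2 + 0.308^2 + 0.231^2 + 0.078^2)
= sqrt(0.214334)
= 0.4630

0.4630


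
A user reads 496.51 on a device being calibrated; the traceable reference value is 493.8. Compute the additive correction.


Correction = standard - reading
= 493.8 - 496.51
= -2.7100

-2.7100


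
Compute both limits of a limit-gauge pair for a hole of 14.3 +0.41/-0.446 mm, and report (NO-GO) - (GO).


GO = nominal - lower_tol (smallest hole = maximum material condition)
GO = 14.3 - 0.446 = 13.854
NO-GO = nominal + upper_tol (largest hole = least material condition)
NO-GO = 14.3 + 0.41 = 14.71
spread = NO-GO - GO = 14.71 - 13.854 = 0.8560

0.8560


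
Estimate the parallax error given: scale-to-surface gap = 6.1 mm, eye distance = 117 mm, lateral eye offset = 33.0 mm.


error = h * offset / d
= 6.1 * 33.0 / 117
= 1.7205

1.7205


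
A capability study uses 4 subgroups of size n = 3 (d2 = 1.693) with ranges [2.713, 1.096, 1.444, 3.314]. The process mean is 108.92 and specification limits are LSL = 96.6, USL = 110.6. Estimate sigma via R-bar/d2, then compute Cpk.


R_bar = (2.713 + 1.096 + 1.444 + 3.314) / 4 = 2.14175
sigma = R_bar / d2 = 2.14175 / 1.693 = 1.265062
Cp = (USL - LSL)/(6*sigma) = (110.6 - 96.6)/(6*1.265062) = 1.8444
Cpu = (110.6 - 108.92)/(3*1.265062) = 0.4427
Cpl = (108.92 - 96.6)/(3*1.265062) = 3.2462
Cpk = min(Cpu, Cpl) = 0.4427

0.4427


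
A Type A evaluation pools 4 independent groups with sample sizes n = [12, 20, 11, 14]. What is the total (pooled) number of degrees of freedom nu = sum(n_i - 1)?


nu = sum_i (n_i - 1)
nu = ((12 - 1) + (20 - 1) + (11 - 1) + (14 - 1))
nu = 11 + 19 + 10 + 13
nu = 53

53


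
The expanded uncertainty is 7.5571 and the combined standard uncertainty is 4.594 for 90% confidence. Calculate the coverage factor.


k = U / uc
k = 7.5571 / 4.594
k = 1.645

1.645


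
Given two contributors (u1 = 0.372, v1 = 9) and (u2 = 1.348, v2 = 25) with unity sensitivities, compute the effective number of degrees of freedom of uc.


uc = sqrt(u1^2 + u2^2) = sqrt(0.372^2 + 1.348^2) = 1.3983876
v_eff = uc^4 / (u1^4/v1 + u2^4/v2)
= 1.3983876^4 / (0.372^4/9 + 1.348^4/25)
= 3.8239328 / 0.13420247
v_eff = 28.4938

28.4938


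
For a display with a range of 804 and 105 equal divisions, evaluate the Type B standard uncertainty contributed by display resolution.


resolution = range / divisions
resolution = 804 / 105 = 7.6571429
u_res = resolution / (2*sqrt(3))
u_res = 7.6571429 / 3.4641016
u_res = 2.2104

2.2104


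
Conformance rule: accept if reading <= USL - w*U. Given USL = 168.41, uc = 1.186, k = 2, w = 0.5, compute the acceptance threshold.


U = k * uc = 2 * 1.186 = 2.372
guard band g = w * U = 0.5 * 2.372 = 1.186
AL = USL - g = 168.41 - 1.186
AL = 167.2240

167.2240


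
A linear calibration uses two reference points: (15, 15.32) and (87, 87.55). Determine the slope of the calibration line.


slope = (y2 - y1) / (x2 - x1)
= (87.55 - 15.32) / (87 - 15)
= 72.2300 / 72
= 1.0032

1.0032


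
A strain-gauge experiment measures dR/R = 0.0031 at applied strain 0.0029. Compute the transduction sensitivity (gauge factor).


GF = (dR/R) / epsilon
= 0.0031 / 0.0029
= 1.0690

1.0690


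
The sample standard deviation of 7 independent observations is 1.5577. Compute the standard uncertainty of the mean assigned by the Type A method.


u_A = s / sqrt(n)
u_A = 1.5577 / sqrt(7)
u_A = 1.5577 / 2.6457513
u_A = 0.5888

0.5888


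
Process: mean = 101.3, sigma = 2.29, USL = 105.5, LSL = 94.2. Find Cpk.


Cpu = (USL - mean) / (3*sigma) = (105.5 - 101.3) / (3*2.29) = 0.6114
Cpl = (mean - LSL) / (3*sigma) = (101.3 - 94.2) / (3*2.29) = 1.0335
Cpk = min(Cpu, Cpl) = 0.6114

0.6114


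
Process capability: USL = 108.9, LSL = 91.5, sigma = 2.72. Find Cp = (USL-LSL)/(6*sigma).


Cp = (USL - LSL) / (6 * sigma)
= (108.9 - 91.5) / (6 * 2.72)
= 17.4000 / 16.3200
= 1.0662

1.0662


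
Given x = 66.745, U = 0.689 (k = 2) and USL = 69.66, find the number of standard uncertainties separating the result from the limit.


u = U / k = 0.689 / 2 = 0.3445
margin = |USL - x| = |69.66 - 66.745| = 2.915
z = margin / u = 2.915 / 0.3445
z = 8.4615

8.4615


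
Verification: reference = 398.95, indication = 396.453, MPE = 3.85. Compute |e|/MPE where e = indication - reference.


e = indication - reference = 396.453 - 398.95 = -2.4970
|e| = 2.4970
ratio = |e| / MPE = 2.4970 / 3.85
ratio = 0.6486

0.6486


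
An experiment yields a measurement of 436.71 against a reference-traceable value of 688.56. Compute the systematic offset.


Systematic error = measured - true
= 436.71 - 688.56
= -251.8500

-251.8500


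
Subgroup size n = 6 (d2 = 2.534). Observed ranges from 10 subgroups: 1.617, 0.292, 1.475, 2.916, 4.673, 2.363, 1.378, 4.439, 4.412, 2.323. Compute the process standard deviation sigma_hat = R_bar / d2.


R_bar = (1.617 + 0.292 + 1.475 + 2.916 + 4.673 + 2.363 + 1.378 + 4.439 + 4.412 + 2.323) / 10
R_bar = 25.888 / 10 = 2.5888
sigma_hat = R_bar / d2 = 2.5888 / 2.534 = 1.0216

1.0216


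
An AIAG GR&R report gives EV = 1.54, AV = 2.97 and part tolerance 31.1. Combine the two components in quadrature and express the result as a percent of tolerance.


GRR = sqrt(EV^2 + AV^2) = sqrt(1.54^2 + 2.97^2) = 3.3455194
%GRR = GRR / tol * 100 = 3.3455194 / 31.1 * 100
%GRR = 10.7573

10.7573


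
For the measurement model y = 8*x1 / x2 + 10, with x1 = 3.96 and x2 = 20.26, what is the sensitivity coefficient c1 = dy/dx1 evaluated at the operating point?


y = 8*x1 / x2 + 10
dy/dx1 = 8/x2
Evaluate at x2 = 20.26: c1 = 8 / 20.26
c1 = 0.3949

0.3949


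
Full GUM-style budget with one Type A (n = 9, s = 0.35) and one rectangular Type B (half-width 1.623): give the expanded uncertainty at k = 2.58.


u_A = s / sqrt(n) = 0.35 / sqrt(9) = 0.11666667
u_B = half_width / sqrt(3) = 1.623 / sqrt(3) = 0.93703949
uc = sqrt(u_A^2 + u_B^2) = sqrt(0.11666667^2 + 0.93703949^2) = 0.94427439
U = k * uc = 2.58 * 0.94427439
U = 2.4362

2.4362


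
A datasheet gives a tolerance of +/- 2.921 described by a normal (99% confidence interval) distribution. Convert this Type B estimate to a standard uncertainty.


u_B = half_width / 2.576
u_B = 2.921 / 2.576
u_B = 1.1339

1.1339


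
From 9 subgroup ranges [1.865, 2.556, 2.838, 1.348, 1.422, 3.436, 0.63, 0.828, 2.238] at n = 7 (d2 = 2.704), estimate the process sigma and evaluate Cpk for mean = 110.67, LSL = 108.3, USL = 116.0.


R_bar = (1.865 + 2.556 + 2.838 + 1.348 + 1.422 + 3.436 + 0.63 + 0.828 + 2.238) / 9 = 1.9067778
sigma = R_bar / d2 = 1.9067778 / 2.704 = 0.7051693
Cp = (USL - LSL)/(6*sigma) = (116.0 - 108.3)/(6*0.7051693) = 1.8199
Cpu = (116.0 - 110.67)/(3*0.7051693) = 2.5195
Cpl = (110.67 - 108.3)/(3*0.7051693) = 1.1203
Cpk = min(Cpu, Cpl) = 1.1203

1.1203


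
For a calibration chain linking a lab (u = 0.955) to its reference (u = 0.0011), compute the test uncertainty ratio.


TUR = u_lab / u_ref
= 0.955 / 0.0011
= 868.1818

868.1818


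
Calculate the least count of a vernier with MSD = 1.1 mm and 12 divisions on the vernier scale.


LC = MSD / n_div
= 1.1 / 12
= 0.0917

0.0917


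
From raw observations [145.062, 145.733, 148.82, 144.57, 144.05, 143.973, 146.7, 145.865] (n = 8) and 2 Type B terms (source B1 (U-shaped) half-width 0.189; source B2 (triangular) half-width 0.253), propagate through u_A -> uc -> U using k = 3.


mean = (145.062 + 145.733 + 148.82 + 144.57 + 144.05 + 143.973 + 146.7 + 145.865) / 8 = 145.596625
s = sqrt(sum((x - mean)^2)/(n-1)) = 1.6065133
u_A = s / sqrt(n) = 1.6065133 / sqrt(8) = 0.56798822
u_B1 = 0.189 / sqrt(2) = 0.13364318
u_B2 = 0.253 / sqrt(6) = 0.10328682
uc = sqrt(0.56798822^2 + 0.13364318^2 + 0.10328682^2) = 0.59257007
U = k * uc = 3 * 0.59257007
U = 1.7777

1.7777


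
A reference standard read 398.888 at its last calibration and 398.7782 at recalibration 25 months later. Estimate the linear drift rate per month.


rate = (v2 - v1) / months
= (398.7782 - 398.888) / 25
= -0.1098 / 25
= -0.0044

-0.0044


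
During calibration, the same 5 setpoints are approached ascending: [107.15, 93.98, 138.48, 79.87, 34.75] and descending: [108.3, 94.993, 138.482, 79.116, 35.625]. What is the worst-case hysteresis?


|107.15 - 108.3| = 1.1500
|93.98 - 94.993| = 1.0130
|138.48 - 138.482| = 0.0020
|79.87 - 79.116| = 0.7540
|34.75 - 35.625| = 0.8750
hysteresis = max(diffs) = 1.1500

1.1500


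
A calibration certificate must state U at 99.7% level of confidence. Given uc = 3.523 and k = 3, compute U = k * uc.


U = k * uc
U = 3 * 3.523
U = 10.5690

10.5690


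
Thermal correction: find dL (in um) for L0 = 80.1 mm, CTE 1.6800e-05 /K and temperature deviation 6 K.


dL = L * alpha * dT
= 80.1 * 1.6800e-05 * 6
= 0.0080741 mm
dL_um = 0.0080741 * 1000 = 8.0741 um

8.0741


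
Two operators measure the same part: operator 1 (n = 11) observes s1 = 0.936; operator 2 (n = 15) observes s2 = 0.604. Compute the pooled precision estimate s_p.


s_p = sqrt(((n1-1)*s1^2 + (n2-1)*s2^2) / (n1+n2-2))
numerator = (11-1)*0.936^2 + (15-1)*0.604^2 = 8.76096 + 5.107424 = 13.868384
denominator = 11 + 15 - 2 = 24
s_p^2 = 13.868384 / 24 = 0.57784933
s_p = sqrt(0.57784933) = 0.7602

0.7602


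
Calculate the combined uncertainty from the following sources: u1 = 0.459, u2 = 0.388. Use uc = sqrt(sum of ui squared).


uc = sqrt(0.459^2 + 0.388^2)
uc = sqrt(0.361225)
uc = 0.6010

0.6010


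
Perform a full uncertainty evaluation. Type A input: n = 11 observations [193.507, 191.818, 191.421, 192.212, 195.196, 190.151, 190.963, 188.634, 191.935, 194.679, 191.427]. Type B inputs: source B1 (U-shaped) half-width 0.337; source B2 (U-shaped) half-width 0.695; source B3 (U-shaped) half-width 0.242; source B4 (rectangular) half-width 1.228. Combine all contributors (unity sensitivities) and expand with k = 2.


mean = (193.507 + 191.818 + 191.421 + 192.212 + 195.196 + 190.151 + 190.963 + 188.634 + 191.935 + 194.679 + 191.427) / 11 = 191.9948182
s = sqrt(sum((x - mean)^2)/(n-1)) = 1.9034758
u_A = s / sqrt(n) = 1.9034758 / sqrt(11) = 0.57391955
u_B1 = 0.337 / sqrt(2) = 0.23829499
u_B2 = 0.695 / sqrt(2) = 0.49143921
u_B3 = 0.242 / sqrt(2) = 0.17111984
u_B4 = 1.228 / sqrt(3) = 0.70898613
uc = sqrt(0.57391955^2 + 0.23829499^2 + 0.49143921^2 + 0.17111984^2 + 0.70898613^2) = 1.0768584
U = k * uc = 2 * 1.0768584
U = 2.1537

2.1537


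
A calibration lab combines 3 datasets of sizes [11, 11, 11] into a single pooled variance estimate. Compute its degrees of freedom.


nu = sum_i (n_i - 1)
nu = ((11 - 1) + (11 - 1) + (11 - 1))
nu = 10 + 10 + 10
nu = 30

30


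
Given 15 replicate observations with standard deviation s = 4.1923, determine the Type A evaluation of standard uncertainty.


u_A = s / sqrt(n)
u_A = 4.1923 / sqrt(15)
u_A = 4.1923 / 3.8729833
u_A = 1.0824

1.0824


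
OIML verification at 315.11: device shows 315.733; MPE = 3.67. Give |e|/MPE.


e = indication - reference = 315.733 - 315.11 = 0.6230
|e| = 0.6230
ratio = |e| / MPE = 0.6230 / 3.67
ratio = 0.1698

0.1698


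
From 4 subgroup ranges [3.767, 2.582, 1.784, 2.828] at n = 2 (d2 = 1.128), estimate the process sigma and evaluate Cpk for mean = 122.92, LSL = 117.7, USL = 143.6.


R_bar = (3.767 + 2.582 + 1.784 + 2.828) / 4 = 2.74025
sigma = R_bar / d2 = 2.74025 / 1.128 = 2.4292996
Cp = (USL - LSL)/(6*sigma) = (143.6 - 117.7)/(6*2.4292996) = 1.7769
Cpu = (143.6 - 122.92)/(3*2.4292996) = 2.8376
Cpl = (122.92 - 117.7)/(3*2.4292996) = 0.7163
Cpk = min(Cpu, Cpl) = 0.7163

0.7163


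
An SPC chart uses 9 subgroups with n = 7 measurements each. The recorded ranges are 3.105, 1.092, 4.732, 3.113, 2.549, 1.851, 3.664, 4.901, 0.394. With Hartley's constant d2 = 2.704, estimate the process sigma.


R_bar = (3.105 + 1.092 + 4.732 + 3.113 + 2.549 + 1.851 + 3.664 + 4.901 + 0.394) / 9
R_bar = 25.401 / 9 = 2.8223333
sigma_hat = R_bar / d2 = 2.8223333 / 2.704 = 1.0438

1.0438


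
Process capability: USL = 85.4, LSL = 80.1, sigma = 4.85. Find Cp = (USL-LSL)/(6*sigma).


Cp = (USL - LSL) / (6 * sigma)
= (85.4 - 80.1) / (6 * 4.85)
= 5.3000 / 29.1000
= 0.1821

0.1821


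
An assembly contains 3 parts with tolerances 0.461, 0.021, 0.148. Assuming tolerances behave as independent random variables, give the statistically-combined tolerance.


RSS = sqrt(0.461^2 + 0.021^2 + 0.148^2)
= sqrt(0.234866)
= 0.4846

0.4846


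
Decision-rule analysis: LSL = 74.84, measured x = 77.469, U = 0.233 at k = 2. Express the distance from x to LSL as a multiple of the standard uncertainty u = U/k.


u = U / k = 0.233 / 2 = 0.1165
margin = |LSL - x| = |74.84 - 77.469| = 2.629
z = margin / u = 2.629 / 0.1165
z = 22.5665

22.5665


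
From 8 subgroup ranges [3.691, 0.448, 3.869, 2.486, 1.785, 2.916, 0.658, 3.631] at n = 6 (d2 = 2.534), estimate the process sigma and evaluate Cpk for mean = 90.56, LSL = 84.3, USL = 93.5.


R_bar = (3.691 + 0.448 + 3.869 + 2.486 + 1.785 + 2.916 + 0.658 + 3.631) / 8 = 2.4355
sigma = R_bar / d2 = 2.4355 / 2.534 = 0.96112865
Cp = (USL - LSL)/(6*sigma) = (93.5 - 84.3)/(6*0.96112865) = 1.5953
Cpu = (93.5 - 90.56)/(3*0.96112865) = 1.0196
Cpl = (90.56 - 84.3)/(3*0.96112865) = 2.1711
Cpk = min(Cpu, Cpl) = 1.0196

1.0196


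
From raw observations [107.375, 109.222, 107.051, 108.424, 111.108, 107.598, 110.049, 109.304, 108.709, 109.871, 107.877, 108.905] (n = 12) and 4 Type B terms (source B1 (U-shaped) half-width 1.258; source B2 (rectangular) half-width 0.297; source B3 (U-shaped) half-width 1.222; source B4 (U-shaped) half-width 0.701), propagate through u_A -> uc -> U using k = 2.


mean = (107.375 + 109.222 + 107.051 + 108.424 + 111.108 + 107.598 + 110.049 + 109.304 + 108.709 + 109.871 + 107.877 + 108.905) / 12 = 108.7910833
s = sqrt(sum((x - mean)^2)/(n-1)) = 1.2065011
u_A = s / sqrt(n) = 1.2065011 / sqrt(12) = 0.34828687
u_B1 = 1.258 / sqrt(2) = 0.88954033
u_B2 = 0.297 / sqrt(3) = 0.17147303
u_B3 = 1.222 / sqrt(2) = 0.86408449
u_B4 = 0.701 / sqrt(2) = 0.49568185
uc = sqrt(0.34828687^2 + 0.88954033^2 + 0.17147303^2 + 0.86408449^2 + 0.49568185^2) = 1.3908024
U = k * uc = 2 * 1.3908024
U = 2.7816

2.7816


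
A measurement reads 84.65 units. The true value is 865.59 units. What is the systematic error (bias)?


Systematic error = measured - true
= 84.65 - 865.59
= -780.9400

-780.9400


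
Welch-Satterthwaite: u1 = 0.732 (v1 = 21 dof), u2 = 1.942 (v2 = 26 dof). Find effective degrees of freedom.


uc = sqrt(u1^2 + u2^2) = sqrt(0.732^2 + 1.942^2) = 2.0753766
v_eff = uc^4 / (u1^4/v1 + u2^4/v2)
= 2.0753766^4 / (0.732^4/21 + 1.942^4/26)
= 18.551869 / 0.56071741
v_eff = 33.0860

33.0860


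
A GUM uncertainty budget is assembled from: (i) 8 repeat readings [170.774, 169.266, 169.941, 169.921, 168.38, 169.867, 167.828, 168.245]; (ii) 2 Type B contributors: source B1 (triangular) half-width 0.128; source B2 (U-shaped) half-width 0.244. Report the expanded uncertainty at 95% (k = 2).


mean = (170.774 + 169.266 + 169.941 + 169.921 + 168.38 + 169.867 + 167.828 + 168.245) / 8 = 169.27775
s = sqrt(sum((x - mean)^2)/(n-1)) = 1.029153
u_A = s / sqrt(n) = 1.029153 / sqrt(8) = 0.36386053
u_B1 = 0.128 / sqrt(6) = 0.052255781
u_B2 = 0.244 / sqrt(2) = 0.17253405
uc = sqrt(0.36386053^2 + 0.052255781^2 + 0.17253405^2) = 0.40607038
U = k * uc = 2 * 0.40607038
U = 0.8121

0.8121


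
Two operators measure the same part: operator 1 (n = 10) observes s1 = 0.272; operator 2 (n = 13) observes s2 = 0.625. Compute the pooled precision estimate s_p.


s_p = sqrt(((n1-1)*s1^2 + (n2-1)*s2^2) / (n1+n2-2))
numerator = (10-1)*0.272^2 + (13-1)*0.625^2 = 0.665856 + 4.6875 = 5.353356
denominator = 10 + 13 - 2 = 21
s_p^2 = 5.353356 / 21 = 0.25492171
s_p = sqrt(0.25492171) = 0.5049

0.5049


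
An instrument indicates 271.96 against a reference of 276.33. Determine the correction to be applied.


Correction = standard - reading
= 276.33 - 271.96
= 4.3700

4.3700


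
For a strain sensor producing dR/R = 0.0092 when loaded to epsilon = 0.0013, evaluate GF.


GF = (dR/R) / epsilon
= 0.0092 / 0.0013
= 7.0769

7.0769


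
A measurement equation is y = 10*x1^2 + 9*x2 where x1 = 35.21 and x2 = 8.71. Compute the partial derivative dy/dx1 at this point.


y = 10*x1^2 + 9*x2
dy/dx1 = 2*10*x1
Evaluate at x1 = 35.21: c1 = 20 * 35.21
c1 = 704.2000

704.2000


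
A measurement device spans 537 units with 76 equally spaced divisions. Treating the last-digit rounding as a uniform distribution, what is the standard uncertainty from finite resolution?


resolution = range / divisions
resolution = 537 / 76 = 7.0657895
u_res = resolution / (2*sqrt(3))
u_res = 7.0657895 / 3.4641016
u_res = 2.0397

2.0397


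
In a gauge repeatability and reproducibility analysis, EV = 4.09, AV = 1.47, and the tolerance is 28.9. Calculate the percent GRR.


GRR = sqrt(EV^2 + AV^2) = sqrt(4.09^2 + 1.47^2) = 4.3461477
%GRR = GRR / tol * 100 = 4.3461477 / 28.9 * 100
%GRR = 15.0386

15.0386


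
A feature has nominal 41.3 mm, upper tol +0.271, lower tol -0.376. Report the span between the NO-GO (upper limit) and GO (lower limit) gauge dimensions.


GO = nominal - lower_tol (smallest hole = maximum material condition)
GO = 41.3 - 0.376 = 40.924
NO-GO = nominal + upper_tol (largest hole = least material condition)
NO-GO = 41.3 + 0.271 = 41.571
spread = NO-GO - GO = 41.571 - 40.924 = 0.6470

0.6470


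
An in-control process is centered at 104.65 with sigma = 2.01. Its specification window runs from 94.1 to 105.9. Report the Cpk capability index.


Cpu = (USL - mean) / (3*sigma) = (105.9 - 104.65) / (3*2.01) = 0.2073
Cpl = (mean - LSL) / (3*sigma) = (104.65 - 94.1) / (3*2.01) = 1.7496
Cpk = min(Cpu, Cpl) = 0.2073

0.2073


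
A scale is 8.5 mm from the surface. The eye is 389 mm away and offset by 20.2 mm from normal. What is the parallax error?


error = h * offset / d
= 8.5 * 20.2 / 389
= 0.4414

0.4414


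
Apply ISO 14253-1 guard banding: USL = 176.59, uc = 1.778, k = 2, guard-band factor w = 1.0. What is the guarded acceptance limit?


U = k * uc = 2 * 1.778 = 3.556
guard band g = w * U = 1.0 * 3.556 = 3.556
AL = USL - g = 176.59 - 3.556
AL = 173.0340

173.0340


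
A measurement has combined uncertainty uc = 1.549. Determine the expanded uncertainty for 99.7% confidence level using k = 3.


U = k * uc
U = 3 * 1.549
U = 4.6470

4.6470
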